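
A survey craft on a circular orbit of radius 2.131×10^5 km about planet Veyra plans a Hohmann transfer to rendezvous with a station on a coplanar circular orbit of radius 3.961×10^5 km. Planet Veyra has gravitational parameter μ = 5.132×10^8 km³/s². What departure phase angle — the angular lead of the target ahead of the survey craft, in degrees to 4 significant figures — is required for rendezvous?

φ = 58.62°

Transfer-ellipse semi-major axis a_t = (r₁ + r₂)/2 = (2.131×10^5 + 3.961×10^5)/2 = 3.046×10^5 km.
Transfer time t = π√(a_t³/μ) = 23313 s.
The target's mean motion on its circular orbit is ω₂ = √(μ/r₂³) = 9.0873×10^-5 rad/s.
Angle swept by the target during transfer: ω₂·t = 2.1185 rad = 121.38°.
Arrival is 180° from departure on the ellipse, so φ = 180° − 121.38° = 58.62°.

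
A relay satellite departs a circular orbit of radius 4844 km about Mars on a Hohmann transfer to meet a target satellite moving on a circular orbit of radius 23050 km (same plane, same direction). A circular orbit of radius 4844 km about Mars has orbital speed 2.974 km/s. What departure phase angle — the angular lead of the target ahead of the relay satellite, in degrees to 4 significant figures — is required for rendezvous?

From the circular-orbit relation v² = μ/r at r = 4844 km: μ = v²r = (2.974)² × 4844 = 42843.6 km³/s².
Semi-major axis of the transfer orbit: a_t = (4844 + 23050)/2 = 13947 km.
The half-period of the transfer ellipse is t = π√(a_t³/μ) = 24999 s.
The target's mean motion on its circular orbit is ω₂ = √(μ/r₂³) = 5.9148×10^-5 rad/s.
Angle swept by the target during transfer: ω₂·t = 1.4786 rad = 84.72°.
Arrival is 180° from departure on the ellipse, so φ = 180° − 84.72° = 95.28°.

φ = 95.28°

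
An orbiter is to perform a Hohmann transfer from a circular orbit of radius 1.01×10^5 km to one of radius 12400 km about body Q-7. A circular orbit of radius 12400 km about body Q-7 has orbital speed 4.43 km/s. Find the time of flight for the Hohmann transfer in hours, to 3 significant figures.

From the circular-orbit relation v² = μ/r at r = 12400 km: μ = v²r = (4.43)² × 12400 = 2.43349×10^5 km³/s².
The Hohmann ellipse has a_t = (r₁ + r₂)/2 = 56700 km.
By Kepler's third law the transfer-orbit period is T = 2π√(a_t³/μ), so t = T/2 = 85980 s.
Converting: 85980 s ÷ 3600 s/hour = 23.9 hours.

t = 23.9 hours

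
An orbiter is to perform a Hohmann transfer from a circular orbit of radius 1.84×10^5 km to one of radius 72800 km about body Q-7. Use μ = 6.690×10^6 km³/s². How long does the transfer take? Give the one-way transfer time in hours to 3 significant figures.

t = 15.5 hours

Semi-major axis of the transfer orbit: a_t = (1.840×10^5 + 72800)/2 = 1.284×10^5 km.
By Kepler's third law the transfer-orbit period is T = 2π√(a_t³/μ), so t = T/2 = 55880 s.
Converting: 55880 s ÷ 3600 s/hour = 15.5 hours.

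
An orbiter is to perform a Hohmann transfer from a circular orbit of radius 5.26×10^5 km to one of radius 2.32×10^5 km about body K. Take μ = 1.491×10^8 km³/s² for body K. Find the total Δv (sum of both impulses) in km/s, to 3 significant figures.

Δv = 8.18 km/s

The Hohmann ellipse has a_t = (r₁ + r₂)/2 = 3.790×10^5 km.
At r₁ the circular-orbit speed is v₁ = √(μ/r₁) = 16.8363 km/s.
On the transfer ellipse at r₁, vis-viva gives v_a = √[μ(2/r₁ − 1/a_t)] = 13.1726 km/s.
First burn Δv₁ = |v_a − v₁| = 3.664 km/s.
At r₂, v₂ = √(μ/r₂) = 25.351 km/s.
Transfer-orbit speed at r₂: v_p = √[μ(2/r₂ − 1/a_t)] = 29.865 km/s.
Second burn Δv₂ = |v₂ − v_p| = 4.514 km/s.
Δv = Δv₁ + Δv₂ = 3.664 + 4.514 = 8.178 km/s.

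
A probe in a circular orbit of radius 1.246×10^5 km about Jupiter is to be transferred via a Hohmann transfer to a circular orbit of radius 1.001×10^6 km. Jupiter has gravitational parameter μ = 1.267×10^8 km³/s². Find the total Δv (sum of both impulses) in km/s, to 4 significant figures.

Δv = 16.60 km/s

The Hohmann ellipse has a_t = (r₁ + r₂)/2 = 5.628×10^5 km.
At r₁ the circular-orbit speed is v₁ = √(μ/r₁) = 31.89 km/s.
Transfer-orbit speed at r₁ (v² = μ(2/r − 1/a)): v_p = √[μ(2/r₁ − 1/a_t)] = 42.53 km/s.
First burn Δv₁ = |v_p − v₁| = 10.64 km/s.
Circular speed at r₂: v₂ = √(μ/r₂) = 11.2505 km/s.
Transfer-orbit speed at r₂: v_a = √[μ(2/r₂ − 1/a_t)] = 5.29363 km/s.
Second burn Δv₂ = |v₂ − v_a| = 5.957 km/s.
Δv = Δv₁ + Δv₂ = 10.64 + 5.957 = 16.60 km/s.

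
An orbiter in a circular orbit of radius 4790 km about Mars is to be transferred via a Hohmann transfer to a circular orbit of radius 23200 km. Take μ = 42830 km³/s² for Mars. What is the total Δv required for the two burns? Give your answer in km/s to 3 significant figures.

Semi-major axis of the transfer orbit: a_t = (4790 + 23200)/2 = 13995 km.
At r₁ the circular-orbit speed is v₁ = √(μ/r₁) = 2.9902 km/s.
Transfer-orbit speed at r₁ (v² = μ(2/r − 1/a)): v_p = √[μ(2/r₁ − 1/a_t)] = 3.8500 km/s.
First burn Δv₁ = |v_p − v₁| = 0.8598 km/s.
At r₂, v₂ = √(μ/r₂) = 1.3587 km/s.
Transfer-orbit speed at r₂: v_a = √[μ(2/r₂ − 1/a_t)] = 0.79490 km/s.
Second burn Δv₂ = |v₂ − v_a| = 0.5638 km/s.
Total Δv = Δv₁ + Δv₂ = 1.424 km/s.

Δv = 1.42 km/s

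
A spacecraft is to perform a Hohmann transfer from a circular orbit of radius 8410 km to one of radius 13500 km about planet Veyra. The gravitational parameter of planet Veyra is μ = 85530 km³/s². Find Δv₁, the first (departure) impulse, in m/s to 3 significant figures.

Δv₁ = 351 m/s

The Hohmann ellipse has a_t = (r₁ + r₂)/2 = 10955 km.
Circular speed at r = 8410 km: v_c = √(μ/r) = 3.18905 km/s.
Transfer-orbit speed at the same r (vis-viva, a = a_t): v_t = √[μ(2/r − 1/a_t)] = 3.54015 km/s.
Δv₁ = |v_t − v_c| = |3.54015 − 3.18905| = 0.3511 km/s.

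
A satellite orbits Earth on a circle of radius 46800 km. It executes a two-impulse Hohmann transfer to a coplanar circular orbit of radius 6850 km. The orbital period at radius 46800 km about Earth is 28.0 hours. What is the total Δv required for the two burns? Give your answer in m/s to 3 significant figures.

From Kepler's third law T² = 4π²r³/μ at r = 46800 km, T = 28.0 hours = 28.0 × 3600 s = 1.008×10^5 s: μ = 4π²r³/T² = 3.98269×10^5 km³/s².
Transfer-ellipse semi-major axis a_t = (r₁ + r₂)/2 = (46800 + 6850)/2 = 26825 km.
At r₁ the circular-orbit speed is v₁ = √(μ/r₁) = 2.917193 km/s.
On the transfer ellipse at r₁, v² = μ(2/r − 1/a) gives v_a = √[μ(2/r₁ − 1/a_t)] = 1.474146 km/s.
First burn Δv₁ = |v_a − v₁| = 1.44305 km/s.
Circular speed at r₂: v₂ = √(μ/r₂) = 7.625052 km/s.
Transfer-orbit speed at r₂: v_p = √[μ(2/r₂ − 1/a_t)] = 10.07154 km/s.
Second burn Δv₂ = |v₂ − v_p| = 2.44649 km/s.
Δv = Δv₁ + Δv₂ = 1.44305 + 2.44649 = 3.890 km/s.

Δv = 3890 m/s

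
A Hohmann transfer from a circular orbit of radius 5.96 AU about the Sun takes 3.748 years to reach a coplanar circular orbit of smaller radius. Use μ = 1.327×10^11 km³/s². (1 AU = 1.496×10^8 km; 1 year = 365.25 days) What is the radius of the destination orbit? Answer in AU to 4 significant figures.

In km: r₁ = 5.96 × 1.496×10^8 = 8.91616×10^8 km.
Transfer time t = 3.748 years × 365.25 × 86400 s = 1.182778848×10^8 s, and t = π√(a_t³/μ).
So a_t = (μ t²/π²)^(1/3) = (1.327×10^11 × (1.182778848×10^8)² / π²)^(1/3) = 5.7296×10^8 km.
Since a_t = (r₁ + r₂)/2, r₂ = 2a_t − r₁ = 2×5.7296×10^8 − 8.91616×10^8 = 2.54304×10^8 km.
In AU: r₂ = 2.54304×10^8 / 1.496×10^8 = 1.700 AU.

r₂ = 1.700 AU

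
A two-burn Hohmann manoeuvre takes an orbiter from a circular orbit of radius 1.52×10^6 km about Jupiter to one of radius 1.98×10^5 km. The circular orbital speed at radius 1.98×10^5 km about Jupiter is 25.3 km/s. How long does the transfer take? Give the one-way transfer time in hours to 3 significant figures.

From the circular-orbit relation v² = μ/r at r = 1.98×10^5 km: μ = v²r = (25.3)² × 1.98×10^5 = 1.26738×10^8 km³/s².
Transfer-ellipse semi-major axis a_t = (r₁ + r₂)/2 = (1.520×10^6 + 1.980×10^5)/2 = 8.590×10^5 km.
Half the transfer-orbit period gives t = π√(a_t³/μ) = 2.222×10^5 s.
Converting: 2.222×10^5 s ÷ 3600 s/hour = 61.7 hours.

t = 61.7 hours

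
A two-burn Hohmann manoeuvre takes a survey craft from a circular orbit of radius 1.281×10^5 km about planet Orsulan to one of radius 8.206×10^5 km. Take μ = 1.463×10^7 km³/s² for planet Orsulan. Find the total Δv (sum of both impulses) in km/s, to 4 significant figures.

Δv = 5.397 km/s

The Hohmann ellipse has a_t = (r₁ + r₂)/2 = 4.7435×10^5 km.
At r₁ the circular-orbit speed is v₁ = √(μ/r₁) = 10.687 km/s.
On the transfer ellipse at r₁, vis-viva gives v_p = √[μ(2/r₁ − 1/a_t)] = 14.056 km/s.
First burn Δv₁ = |v_p − v₁| = 3.369 km/s.
At r₂, v₂ = √(μ/r₂) = 4.222 km/s.
Transfer-orbit speed at r₂: v_a = √[μ(2/r₂ − 1/a_t)] = 2.194 km/s.
Second burn Δv₂ = |v₂ − v_a| = 2.028 km/s.
Total Δv = Δv₁ + Δv₂ = 5.397 km/s.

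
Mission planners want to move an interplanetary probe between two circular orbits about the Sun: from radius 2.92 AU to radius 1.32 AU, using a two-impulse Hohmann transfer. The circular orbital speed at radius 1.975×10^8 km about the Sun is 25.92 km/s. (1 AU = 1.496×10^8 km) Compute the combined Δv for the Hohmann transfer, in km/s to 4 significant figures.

From the circular-orbit relation v² = μ/r at r = 1.975×10^8 km: μ = v²r = (25.92)² × 1.975×10^8 = 1.32690×10^11 km³/s².
In km: r₁ = 2.92 × 1.496×10^8 = 4.36832×10^8 km; r₂ = 1.32 × 1.496×10^8 = 1.97472×10^8 km.
The Hohmann ellipse has a_t = (r₁ + r₂)/2 = 3.17152×10^8 km.
At r₁ the circular-orbit speed is v₁ = √(μ/r₁) = 17.4286 km/s.
Transfer-orbit speed at r₁ (v² = μ(2/r − 1/a)): v_a = √[μ(2/r₁ − 1/a_t)] = 13.7525 km/s.
First burn Δv₁ = |v_a − v₁| = 3.676 km/s.
At r₂, v₂ = √(μ/r₂) = 25.92 km/s.
Transfer-orbit speed at r₂: v_p = √[μ(2/r₂ − 1/a_t)] = 30.42 km/s.
Second burn Δv₂ = |v₂ − v_p| = 4.500 km/s.
Total Δv = Δv₁ + Δv₂ = 8.176 km/s.

Δv = 8.176 km/s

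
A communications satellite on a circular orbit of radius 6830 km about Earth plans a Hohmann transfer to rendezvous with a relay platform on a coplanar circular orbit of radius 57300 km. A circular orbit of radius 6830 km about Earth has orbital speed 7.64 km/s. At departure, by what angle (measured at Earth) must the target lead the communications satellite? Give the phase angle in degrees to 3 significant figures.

From the circular-orbit relation v² = μ/r at r = 6830 km: μ = v²r = (7.64)² × 6830 = 3.98664×10^5 km³/s².
Transfer-ellipse semi-major axis a_t = (r₁ + r₂)/2 = (6830 + 57300)/2 = 32065 km.
The half-period of the transfer ellipse is t = π√(a_t³/μ) = 28570 s.
The target's mean motion on its circular orbit is ω₂ = √(μ/r₂³) = 4.603×10^-5 rad/s.
Angle swept by the target during transfer: ω₂·t = 1.3151 rad = 75.35°.
Arrival is 180° from departure on the ellipse, so φ = 180° − 75.35° = 105°.

φ = 105°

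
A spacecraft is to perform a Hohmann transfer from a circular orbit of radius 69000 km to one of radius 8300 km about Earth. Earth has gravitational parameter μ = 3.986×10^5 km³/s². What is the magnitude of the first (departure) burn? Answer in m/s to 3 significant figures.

Transfer-ellipse semi-major axis a_t = (r₁ + r₂)/2 = (69000 + 8300)/2 = 38650 km.
Circular speed at r = 69000 km: v_c = √(μ/r) = 2.4035 km/s.
Transfer-orbit speed at the same r (vis-viva, a = a_t): v_t = √[μ(2/r − 1/a_t)] = 1.1138 km/s.
Δv₁ = |v_t − v_c| = |1.1138 − 2.4035| = 1.290 km/s.

Δv₁ = 1290 m/s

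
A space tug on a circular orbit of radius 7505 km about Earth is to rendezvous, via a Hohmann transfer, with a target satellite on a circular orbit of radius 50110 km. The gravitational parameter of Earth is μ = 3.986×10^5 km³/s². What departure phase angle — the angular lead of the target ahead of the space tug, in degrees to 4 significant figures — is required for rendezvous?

φ = 101.5°

The Hohmann ellipse has a_t = (r₁ + r₂)/2 = 28807.5 km.
The half-period of the transfer ellipse is t = π√(a_t³/μ) = 24330 s.
Target angular speed ω₂ = √(μ/r₂³) = 5.6284×10^-5 rad/s.
Angle swept by the target during transfer: ω₂·t = 1.3694 rad = 78.46°.
Arrival is 180° from departure on the ellipse, so φ = 180° − 78.46° = 101.5°.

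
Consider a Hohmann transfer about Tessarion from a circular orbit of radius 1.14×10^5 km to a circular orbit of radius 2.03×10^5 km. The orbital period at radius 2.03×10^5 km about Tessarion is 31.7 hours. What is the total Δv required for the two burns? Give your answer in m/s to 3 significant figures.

From Kepler's third law T² = 4π²r³/μ at r = 2.03×10^5 km, T = 31.7 hours = 31.7 × 3600 s = 1.1412×10^5 s: μ = 4π²r³/T² = 2.53585×10^7 km³/s².
The Hohmann ellipse has a_t = (r₁ + r₂)/2 = 1.585×10^5 km.
Circular speed at r₁: v₁ = √(μ/r₁) = √(2.53585×10^7/1.140×10^5) = 14.915 km/s.
Transfer-orbit speed at r₁ (vis-viva): v_p = √[μ(2/r₁ − 1/a_t)] = 16.879 km/s.
First burn Δv₁ = |v_p − v₁| = 1.964 km/s.
At r₂, v₂ = √(μ/r₂) = 11.177 km/s.
Transfer-orbit speed at r₂: v_a = √[μ(2/r₂ − 1/a_t)] = 9.4788 km/s.
Second burn Δv₂ = |v₂ − v_a| = 1.698 km/s.
Total Δv = Δv₁ + Δv₂ = 3.662 km/s.

Δv = 3660 m/s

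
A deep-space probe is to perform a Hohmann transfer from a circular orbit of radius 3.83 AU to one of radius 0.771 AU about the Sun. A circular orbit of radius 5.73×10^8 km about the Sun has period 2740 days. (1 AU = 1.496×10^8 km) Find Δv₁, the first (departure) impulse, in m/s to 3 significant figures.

Δv₁ = 6400 m/s

From Kepler's third law T² = 4π²r³/μ at r = 5.73×10^8 km, T = 2740 days = 2740 × 86400 s = 2.36736×10^8 s: μ = 4π²r³/T² = 1.32524×10^11 km³/s².
In km: r₁ = 3.83 × 1.496×10^8 = 5.72968×10^8 km; r₂ = 0.771 × 1.496×10^8 = 1.153416×10^8 km.
Semi-major axis of the transfer orbit: a_t = (5.72968×10^8 + 1.153416×10^8)/2 = 3.441548×10^8 km.
Circular speed at r = 5.72968×10^8 km: v_c = √(μ/r) = 15.208 km/s.
Transfer-orbit speed at the same r (vis-viva, a = a_t): v_t = √[μ(2/r − 1/a_t)] = 8.8044 km/s.
Δv₁ = |v_t − v_c| = |8.8044 − 15.208| = 6.404 km/s.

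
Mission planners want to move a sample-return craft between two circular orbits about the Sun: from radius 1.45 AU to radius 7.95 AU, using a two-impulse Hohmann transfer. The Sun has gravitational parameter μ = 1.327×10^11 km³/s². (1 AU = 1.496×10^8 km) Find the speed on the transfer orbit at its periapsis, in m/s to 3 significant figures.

In km: r₁ = 1.45 × 1.496×10^8 = 2.1692×10^8 km; r₂ = 7.95 × 1.496×10^8 = 1.18932×10^9 km.
Transfer-ellipse semi-major axis a_t = (r₁ + r₂)/2 = (2.1692×10^8 + 1.18932×10^9)/2 = 7.0312×10^8 km.
The periapsis of the transfer ellipse is at r = 2.1692×10^8 km.
Vis-viva: v = √[μ(2/r − 1/a_t)] = √[1.327×10^11 × (2/2.1692×10^8 − 1/7.0312×10^8)] = 32.17 km/s.

v = 32200 m/s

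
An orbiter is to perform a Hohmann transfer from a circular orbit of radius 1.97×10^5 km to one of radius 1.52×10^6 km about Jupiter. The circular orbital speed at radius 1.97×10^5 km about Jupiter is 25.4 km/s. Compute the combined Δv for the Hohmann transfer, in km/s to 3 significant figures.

Δv = 13.2 km/s

From the circular-orbit relation v² = μ/r at r = 1.97×10^5 km: μ = v²r = (25.4)² × 1.97×10^5 = 1.27097×10^8 km³/s².
Transfer-ellipse semi-major axis a_t = (r₁ + r₂)/2 = (1.970×10^5 + 1.520×10^6)/2 = 8.585×10^5 km.
At r₁ the circular-orbit speed is v₁ = √(μ/r₁) = 25.400 km/s.
Transfer-orbit speed at r₁ (vis-viva): v_p = √[μ(2/r₁ − 1/a_t)] = 33.798 km/s.
First burn Δv₁ = |v_p − v₁| = 8.398 km/s.
Circular speed at r₂: v₂ = √(μ/r₂) = 9.144 km/s.
Transfer-orbit speed at r₂: v_a = √[μ(2/r₂ − 1/a_t)] = 4.380 km/s.
Second burn Δv₂ = |v₂ − v_a| = 4.764 km/s.
Total Δv = Δv₁ + Δv₂ = 13.16 km/s.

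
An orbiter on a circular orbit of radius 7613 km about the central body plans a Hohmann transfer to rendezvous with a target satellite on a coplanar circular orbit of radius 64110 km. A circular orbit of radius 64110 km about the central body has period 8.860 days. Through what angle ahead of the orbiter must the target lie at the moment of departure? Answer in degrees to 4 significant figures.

From Kepler's third law T² = 4π²r³/μ at r = 64110 km, T = 8.860 days = 8.860 × 86400 s = 7.65504×10^5 s: μ = 4π²r³/T² = 17751.8 km³/s².
Transfer-ellipse semi-major axis a_t = (r₁ + r₂)/2 = (7613 + 64110)/2 = 35861.5 km.
Transfer time t = π√(a_t³/μ) = 1.6013×10^5 s.
Target angular speed ω₂ = √(μ/r₂³) = 8.2079×10^-6 rad/s.
Angle swept by the target during transfer: ω₂·t = 1.31433 rad = 75.31°.
Arrival is 180° from departure on the ellipse, so φ = 180° − 75.31° = 104.7°.

φ = 104.7°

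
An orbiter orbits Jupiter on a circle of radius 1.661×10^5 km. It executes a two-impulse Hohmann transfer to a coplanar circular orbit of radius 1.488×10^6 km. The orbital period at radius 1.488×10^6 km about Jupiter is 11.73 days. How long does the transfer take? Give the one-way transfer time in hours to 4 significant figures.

From Kepler's third law T² = 4π²r³/μ at r = 1.488×10^6 km, T = 11.73 days = 11.73 × 86400 s = 1.013472×10^6 s: μ = 4π²r³/T² = 1.26632×10^8 km³/s².
Transfer-ellipse semi-major axis a_t = (r₁ + r₂)/2 = (1.661×10^5 + 1.488×10^6)/2 = 8.2705×10^5 km.
Transfer time t = π√(a_t³/μ) = π√((8.2705×10^5)³ / 1.26632×10^8) = 2.100×10^5 s.
Converting: 2.100×10^5 s ÷ 3600 s/hour = 58.33 hours.

t = 58.33 hours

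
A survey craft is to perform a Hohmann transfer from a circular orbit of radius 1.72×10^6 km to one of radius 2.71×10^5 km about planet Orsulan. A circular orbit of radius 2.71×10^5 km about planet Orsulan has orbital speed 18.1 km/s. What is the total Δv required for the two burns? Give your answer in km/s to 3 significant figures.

From the circular-orbit relation v² = μ/r at r = 2.71×10^5 km: μ = v²r = (18.1)² × 2.71×10^5 = 8.87823×10^7 km³/s².
The Hohmann ellipse has a_t = (r₁ + r₂)/2 = 9.955×10^5 km.
At r₁ the circular-orbit speed is v₁ = √(μ/r₁) = 7.185 km/s.
Transfer-orbit speed at r₁ (vis-viva): v_a = √[μ(2/r₁ − 1/a_t)] = 3.749 km/s.
First burn Δv₁ = |v_a − v₁| = 3.436 km/s.
Circular speed at r₂: v₂ = √(μ/r₂) = 18.100 km/s.
Transfer-orbit speed at r₂: v_p = √[μ(2/r₂ − 1/a_t)] = 23.792 km/s.
Second burn Δv₂ = |v₂ − v_p| = 5.692 km/s.
Δv = Δv₁ + Δv₂ = 3.436 + 5.692 = 9.128 km/s.

Δv = 9.13 km/s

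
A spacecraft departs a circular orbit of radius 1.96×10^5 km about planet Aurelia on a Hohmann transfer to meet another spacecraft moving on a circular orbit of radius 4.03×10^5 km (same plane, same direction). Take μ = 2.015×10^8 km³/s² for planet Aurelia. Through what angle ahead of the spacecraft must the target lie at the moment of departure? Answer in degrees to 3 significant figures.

Transfer-ellipse semi-major axis a_t = (r₁ + r₂)/2 = (1.960×10^5 + 4.030×10^5)/2 = 2.995×10^5 km.
Transfer time t = π√(a_t³/μ) = 36280 s.
The target's mean motion on its circular orbit is ω₂ = √(μ/r₂³) = 5.549×10^-5 rad/s.
Angle swept by the target during transfer: ω₂·t = 2.013 rad = 115.3°.
Arrival is 180° from departure on the ellipse, so φ = 180° − 115.3° = 64.7°.

φ = 64.7°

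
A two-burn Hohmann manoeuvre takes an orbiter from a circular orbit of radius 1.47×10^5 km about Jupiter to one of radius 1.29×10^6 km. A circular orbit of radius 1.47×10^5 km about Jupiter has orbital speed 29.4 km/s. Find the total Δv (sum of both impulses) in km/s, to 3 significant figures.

From the circular-orbit relation v² = μ/r at r = 1.47×10^5 km: μ = v²r = (29.4)² × 1.47×10^5 = 1.27061×10^8 km³/s².
Transfer-ellipse semi-major axis a_t = (r₁ + r₂)/2 = (1.470×10^5 + 1.290×10^6)/2 = 7.185×10^5 km.
At r₁ the circular-orbit speed is v₁ = √(μ/r₁) = 29.400 km/s.
Transfer-orbit speed at r₁ (v² = μ(2/r − 1/a)): v_p = √[μ(2/r₁ − 1/a_t)] = 39.394 km/s.
First burn Δv₁ = |v_p − v₁| = 9.994 km/s.
Circular speed at r₂: v₂ = √(μ/r₂) = 9.92456 km/s.
Transfer-orbit speed at r₂: v_a = √[μ(2/r₂ − 1/a_t)] = 4.48907 km/s.
Second burn Δv₂ = |v₂ − v_a| = 5.435 km/s.
Δv = Δv₁ + Δv₂ = 9.994 + 5.435 = 15.43 km/s.

Δv = 15.4 km/s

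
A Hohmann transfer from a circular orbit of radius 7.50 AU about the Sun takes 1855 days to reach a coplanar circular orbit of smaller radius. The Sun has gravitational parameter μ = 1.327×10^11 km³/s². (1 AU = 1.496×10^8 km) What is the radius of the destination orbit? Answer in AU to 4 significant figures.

In km: r₁ = 7.50 × 1.496×10^8 = 1.122×10^9 km.
Transfer time t = 1855 days = 1.60272×10^8 s, and t = π√(a_t³/μ).
So a_t = (μ t²/π²)^(1/3) = (1.327×10^11 × (1.60272×10^8)² / π²)^(1/3) = 7.0161×10^8 km.
Since a_t = (r₁ + r₂)/2, r₂ = 2a_t − r₁ = 2×7.0161×10^8 − 1.122×10^9 = 2.8122×10^8 km.
In AU: r₂ = 2.8122×10^8 / 1.496×10^8 = 1.880 AU.

r₂ = 1.880 AU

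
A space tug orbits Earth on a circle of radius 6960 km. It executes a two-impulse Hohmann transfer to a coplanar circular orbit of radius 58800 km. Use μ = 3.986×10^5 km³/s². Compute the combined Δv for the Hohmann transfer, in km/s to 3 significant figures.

Semi-major axis of the transfer orbit: a_t = (6960 + 58800)/2 = 32880 km.
Circular speed at r₁: v₁ = √(μ/r₁) = √(3.986×10^5/6960) = 7.568 km/s.
Transfer-orbit speed at r₁ (vis-viva): v_p = √[μ(2/r₁ − 1/a_t)] = 10.12 km/s.
First burn Δv₁ = |v_p − v₁| = 2.552 km/s.
At r₂, v₂ = √(μ/r₂) = 2.604 km/s.
Transfer-orbit speed at r₂: v_a = √[μ(2/r₂ − 1/a_t)] = 1.198 km/s.
Second burn Δv₂ = |v₂ − v_a| = 1.406 km/s.
Total Δv = Δv₁ + Δv₂ = 3.958 km/s.

Δv = 3.96 km/s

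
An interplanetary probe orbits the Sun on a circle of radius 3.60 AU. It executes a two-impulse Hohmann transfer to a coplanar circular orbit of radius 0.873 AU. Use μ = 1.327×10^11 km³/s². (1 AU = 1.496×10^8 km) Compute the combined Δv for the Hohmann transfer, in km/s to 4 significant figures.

In km: r₁ = 3.60 × 1.496×10^8 = 5.3856×10^8 km; r₂ = 0.873 × 1.496×10^8 = 1.306008×10^8 km.
Semi-major axis of the transfer orbit: a_t = (5.3856×10^8 + 1.306008×10^8)/2 = 3.345804×10^8 km.
Circular speed at r₁: v₁ = √(μ/r₁) = √(1.327×10^11/5.3856×10^8) = 15.697 km/s.
Transfer-orbit speed at r₁ (vis-viva equation): v_a = √[μ(2/r₁ − 1/a_t)] = 9.8071 km/s.
First burn Δv₁ = |v_a − v₁| = 5.890 km/s.
At r₂, v₂ = √(μ/r₂) = 31.876 km/s.
Transfer-orbit speed at r₂: v_p = √[μ(2/r₂ − 1/a_t)] = 40.442 km/s.
Second burn Δv₂ = |v₂ − v_p| = 8.566 km/s.
Δv = Δv₁ + Δv₂ = 5.890 + 8.566 = 14.46 km/s.

Δv = 14.46 km/s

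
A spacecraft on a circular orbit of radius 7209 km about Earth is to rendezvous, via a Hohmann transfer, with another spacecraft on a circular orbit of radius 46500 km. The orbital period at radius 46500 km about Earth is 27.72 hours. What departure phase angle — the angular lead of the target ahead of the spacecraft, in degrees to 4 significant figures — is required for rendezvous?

φ = 101.0°

From Kepler's third law T² = 4π²r³/μ at r = 46500 km, T = 27.72 hours = 27.72 × 3600 s = 99792 s: μ = 4π²r³/T² = 3.98591×10^5 km³/s².
The Hohmann ellipse has a_t = (r₁ + r₂)/2 = 26854.5 km.
Transfer time t = π√(a_t³/μ) = 21900 s.
Target angular speed ω₂ = √(μ/r₂³) = 6.296×10^-5 rad/s.
Angle swept by the target during transfer: ω₂·t = 1.3788 rad = 79.00°.
Arrival is 180° from departure on the ellipse, so φ = 180° − 79.00° = 101.0°.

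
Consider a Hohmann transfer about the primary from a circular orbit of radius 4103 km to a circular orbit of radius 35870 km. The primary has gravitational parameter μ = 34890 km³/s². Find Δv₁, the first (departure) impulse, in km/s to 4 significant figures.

Transfer-ellipse semi-major axis a_t = (r₁ + r₂)/2 = (4103 + 35870)/2 = 19986.5 km.
Circular speed at r = 4103 km: v_c = √(μ/r) = 2.9161 km/s.
Vis-viva on the transfer ellipse at r = 4103 km gives v_t = √[μ(2/r − 1/a_t)] = 3.9066 km/s.
Δv₁ = |v_t − v_c| = |3.9066 − 2.9161| = 0.9905 km/s.

Δv₁ = 0.9905 km/s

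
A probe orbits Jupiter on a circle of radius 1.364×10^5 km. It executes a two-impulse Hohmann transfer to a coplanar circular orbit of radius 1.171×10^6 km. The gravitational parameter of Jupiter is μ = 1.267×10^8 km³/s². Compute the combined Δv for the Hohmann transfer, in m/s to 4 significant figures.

The Hohmann ellipse has a_t = (r₁ + r₂)/2 = 6.537×10^5 km.
At r₁ the circular-orbit speed is v₁ = √(μ/r₁) = 30.48 km/s.
On the transfer ellipse at r₁, vis-viva gives v_p = √[μ(2/r₁ − 1/a_t)] = 40.79 km/s.
First burn Δv₁ = |v_p − v₁| = 10.31 km/s.
Circular speed at r₂: v₂ = √(μ/r₂) = 10.4018 km/s.
Transfer-orbit speed at r₂: v_a = √[μ(2/r₂ − 1/a_t)] = 4.75147 km/s.
Second burn Δv₂ = |v₂ − v_a| = 5.650 km/s.
Δv = Δv₁ + Δv₂ = 10.31 + 5.650 = 15.96 km/s.

Δv = 15960 m/s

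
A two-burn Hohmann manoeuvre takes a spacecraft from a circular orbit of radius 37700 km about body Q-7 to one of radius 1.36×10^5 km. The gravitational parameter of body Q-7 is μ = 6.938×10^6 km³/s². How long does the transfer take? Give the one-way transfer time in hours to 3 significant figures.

Transfer-ellipse semi-major axis a_t = (r₁ + r₂)/2 = (37700 + 1.360×10^5)/2 = 86850 km.
Half the transfer-orbit period gives t = π√(a_t³/μ) = 30530 s.
Converting: 30530 s ÷ 3600 s/hour = 8.48 hours.

t = 8.48 hours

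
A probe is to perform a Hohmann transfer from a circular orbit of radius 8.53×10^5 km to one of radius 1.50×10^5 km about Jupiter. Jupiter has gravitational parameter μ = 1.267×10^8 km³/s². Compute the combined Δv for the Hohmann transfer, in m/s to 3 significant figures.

Transfer-ellipse semi-major axis a_t = (r₁ + r₂)/2 = (8.530×10^5 + 1.500×10^5)/2 = 5.015×10^5 km.
Circular speed at r₁: v₁ = √(μ/r₁) = √(1.267×10^8/8.530×10^5) = 12.187 km/s.
Transfer-orbit speed at r₁ (vis-viva equation): v_a = √[μ(2/r₁ − 1/a_t)] = 6.6654 km/s.
First burn Δv₁ = |v_a − v₁| = 5.522 km/s.
Circular speed at r₂: v₂ = √(μ/r₂) = 29.063 km/s.
Transfer-orbit speed at r₂: v_p = √[μ(2/r₂ − 1/a_t)] = 37.904 km/s.
Second burn Δv₂ = |v₂ − v_p| = 8.841 km/s.
Total Δv = Δv₁ + Δv₂ = 14.36 km/s.

Δv = 14400 m/s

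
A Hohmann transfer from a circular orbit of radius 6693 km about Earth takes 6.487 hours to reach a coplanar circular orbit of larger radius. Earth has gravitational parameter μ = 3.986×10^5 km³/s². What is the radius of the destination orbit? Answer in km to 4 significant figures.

Transfer time t = 6.487 hours = 23353.2 s, and t = π√(a_t³/μ).
So a_t = (μ t²/π²)^(1/3) = (3.986×10^5 × (23353.2)² / π²)^(1/3) = 28031 km.
Since a_t = (r₁ + r₂)/2, r₂ = 2a_t − r₁ = 2×28031 − 6693 = 49369 km.

r₂ = 49370 km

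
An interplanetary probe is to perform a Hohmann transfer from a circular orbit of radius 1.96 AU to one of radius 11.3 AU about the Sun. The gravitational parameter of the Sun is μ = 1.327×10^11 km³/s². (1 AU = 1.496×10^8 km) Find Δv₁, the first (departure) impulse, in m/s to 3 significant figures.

Δv₁ = 6500 m/s

In km: r₁ = 1.96 × 1.496×10^8 = 2.93216×10^8 km; r₂ = 11.3 × 1.496×10^8 = 1.69048×10^9 km.
Transfer-ellipse semi-major axis a_t = (r₁ + r₂)/2 = (2.93216×10^8 + 1.69048×10^9)/2 = 9.91848×10^8 km.
On the circular orbit at r = 2.93216×10^8 km, v_c = √(μ/r) = 21.274 km/s.
Vis-viva on the transfer ellipse at r = 2.93216×10^8 km gives v_t = √[μ(2/r − 1/a_t)] = 27.773 km/s.
Δv₁ = |v_t − v_c| = |27.773 − 21.274| = 6.499 km/s.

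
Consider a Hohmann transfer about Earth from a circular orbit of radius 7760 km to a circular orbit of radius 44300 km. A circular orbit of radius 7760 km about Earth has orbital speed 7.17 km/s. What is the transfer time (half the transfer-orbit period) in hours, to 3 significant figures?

From the circular-orbit relation v² = μ/r at r = 7760 km: μ = v²r = (7.17)² × 7760 = 3.98933×10^5 km³/s².
The Hohmann ellipse has a_t = (r₁ + r₂)/2 = 26030 km.
Transfer time t = π√(a_t³/μ) = π√((26030)³ / 3.98933×10^5) = 20890 s.
Converting: 20890 s ÷ 3600 s/hour = 5.80 hours.

t = 5.80 hours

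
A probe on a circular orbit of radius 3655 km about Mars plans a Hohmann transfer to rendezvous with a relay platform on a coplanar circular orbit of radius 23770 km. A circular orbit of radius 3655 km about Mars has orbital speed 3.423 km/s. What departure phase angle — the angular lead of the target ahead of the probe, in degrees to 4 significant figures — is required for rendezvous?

From the circular-orbit relation v² = μ/r at r = 3655 km: μ = v²r = (3.423)² × 3655 = 42825.4 km³/s².
The Hohmann ellipse has a_t = (r₁ + r₂)/2 = 13712.5 km.
Transfer time t = π√(a_t³/μ) = 24377 s.
The target's mean motion on its circular orbit is ω₂ = √(μ/r₂³) = 5.6469×10^-5 rad/s.
Angle swept by the target during transfer: ω₂·t = 1.3765 rad = 78.87°.
Arrival is 180° from departure on the ellipse, so φ = 180° − 78.87° = 101.1°.

φ = 101.1°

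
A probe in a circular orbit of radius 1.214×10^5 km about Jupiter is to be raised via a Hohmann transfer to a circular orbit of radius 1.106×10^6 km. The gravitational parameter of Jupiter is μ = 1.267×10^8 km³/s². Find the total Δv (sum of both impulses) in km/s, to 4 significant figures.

Δv = 17.01 km/s

Transfer-ellipse semi-major axis a_t = (r₁ + r₂)/2 = (1.214×10^5 + 1.106×10^6)/2 = 6.137×10^5 km.
Circular speed at r₁: v₁ = √(μ/r₁) = √(1.267×10^8/1.214×10^5) = 32.306 km/s.
On the transfer ellipse at r₁, vis-viva gives v_p = √[μ(2/r₁ − 1/a_t)] = 43.369 km/s.
First burn Δv₁ = |v_p − v₁| = 11.063 km/s.
At r₂, v₂ = √(μ/r₂) = 10.7031 km/s.
Transfer-orbit speed at r₂: v_a = √[μ(2/r₂ − 1/a_t)] = 4.76038 km/s.
Second burn Δv₂ = |v₂ − v_a| = 5.9427 km/s.
Total Δv = Δv₁ + Δv₂ = 17.01 km/s.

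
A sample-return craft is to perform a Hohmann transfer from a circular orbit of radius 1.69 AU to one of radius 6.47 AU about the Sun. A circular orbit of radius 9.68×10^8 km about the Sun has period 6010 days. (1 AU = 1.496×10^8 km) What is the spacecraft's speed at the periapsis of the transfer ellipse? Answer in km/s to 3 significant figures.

v = 28.9 km/s

From Kepler's third law T² = 4π²r³/μ at r = 9.68×10^8 km, T = 6010 days = 6010 × 86400 s = 5.19264×10^8 s: μ = 4π²r³/T² = 1.32803×10^11 km³/s².
In km: r₁ = 1.69 × 1.496×10^8 = 2.52824×10^8 km; r₂ = 6.47 × 1.496×10^8 = 9.67912×10^8 km.
Transfer-ellipse semi-major axis a_t = (r₁ + r₂)/2 = (2.52824×10^8 + 9.67912×10^8)/2 = 6.10368×10^8 km.
At periapsis, r = 2.52824×10^8 km.
Applying v² = μ(2/r − 1/a_t): v = 28.86 km/s.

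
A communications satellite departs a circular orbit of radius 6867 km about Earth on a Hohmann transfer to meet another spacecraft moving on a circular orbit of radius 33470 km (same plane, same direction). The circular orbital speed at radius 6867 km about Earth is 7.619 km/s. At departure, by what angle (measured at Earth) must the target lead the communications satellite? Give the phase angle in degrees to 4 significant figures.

From the circular-orbit relation v² = μ/r at r = 6867 km: μ = v²r = (7.619)² × 6867 = 3.98624×10^5 km³/s².
Semi-major axis of the transfer orbit: a_t = (6867 + 33470)/2 = 20168.5 km.
The half-period of the transfer ellipse is t = π√(a_t³/μ) = 14252 s.
The target's mean motion on its circular orbit is ω₂ = √(μ/r₂³) = 1.0311×10^-4 rad/s.
Angle swept by the target during transfer: ω₂·t = 1.4695 rad = 84.20°.
The communications satellite traverses 180° on the transfer ellipse, so the target must lead by 180° − 84.20° = 95.80°.

φ = 95.80°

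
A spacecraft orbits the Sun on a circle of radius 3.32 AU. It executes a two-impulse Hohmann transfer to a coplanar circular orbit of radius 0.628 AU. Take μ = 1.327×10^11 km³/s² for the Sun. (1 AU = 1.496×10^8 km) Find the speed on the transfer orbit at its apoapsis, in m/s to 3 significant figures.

In km: r₁ = 3.32 × 1.496×10^8 = 4.96672×10^8 km; r₂ = 0.628 × 1.496×10^8 = 9.39488×10^7 km.
Transfer-ellipse semi-major axis a_t = (r₁ + r₂)/2 = (4.96672×10^8 + 9.39488×10^7)/2 = 2.953104×10^8 km.
At apoapsis, r = 4.96672×10^8 km.
Vis-viva: v = √[μ(2/r − 1/a_t)] = √[1.327×10^11 × (2/4.96672×10^8 − 1/2.953104×10^8)] = 9.219 km/s.

v = 9220 m/s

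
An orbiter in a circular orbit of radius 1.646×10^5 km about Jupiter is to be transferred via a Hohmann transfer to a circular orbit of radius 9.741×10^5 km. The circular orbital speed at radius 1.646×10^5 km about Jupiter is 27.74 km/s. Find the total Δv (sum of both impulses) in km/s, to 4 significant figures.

Δv = 13.82 km/s

From the circular-orbit relation v² = μ/r at r = 1.646×10^5 km: μ = v²r = (27.74)² × 1.646×10^5 = 1.26661×10^8 km³/s².
Semi-major axis of the transfer orbit: a_t = (1.646×10^5 + 9.741×10^5)/2 = 5.6935×10^5 km.
Circular speed at r₁: v₁ = √(μ/r₁) = √(1.26661×10^8/1.646×10^5) = 27.740 km/s.
Transfer-orbit speed at r₁ (v² = μ(2/r − 1/a)): v_p = √[μ(2/r₁ − 1/a_t)] = 36.284 km/s.
First burn Δv₁ = |v_p − v₁| = 8.544 km/s.
At r₂, v₂ = √(μ/r₂) = 11.403 km/s.
Transfer-orbit speed at r₂: v_a = √[μ(2/r₂ − 1/a_t)] = 6.1312 km/s.
Second burn Δv₂ = |v₂ − v_a| = 5.272 km/s.
Δv = Δv₁ + Δv₂ = 8.544 + 5.272 = 13.82 km/s.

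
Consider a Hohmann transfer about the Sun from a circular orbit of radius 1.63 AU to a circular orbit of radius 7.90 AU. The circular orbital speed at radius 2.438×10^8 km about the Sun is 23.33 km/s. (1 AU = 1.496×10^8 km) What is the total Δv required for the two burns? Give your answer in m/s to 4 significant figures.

Δv = 11110 m/s

From the circular-orbit relation v² = μ/r at r = 2.438×10^8 km: μ = v²r = (23.33)² × 2.438×10^8 = 1.32698×10^11 km³/s².
In km: r₁ = 1.63 × 1.496×10^8 = 2.43848×10^8 km; r₂ = 7.90 × 1.496×10^8 = 1.18184×10^9 km.
The Hohmann ellipse has a_t = (r₁ + r₂)/2 = 7.12844×10^8 km.
At r₁ the circular-orbit speed is v₁ = √(μ/r₁) = 23.328 km/s.
Transfer-orbit speed at r₁ (v² = μ(2/r − 1/a)): v_p = √[μ(2/r₁ − 1/a_t)] = 30.037 km/s.
First burn Δv₁ = |v_p − v₁| = 6.709 km/s.
Circular speed at r₂: v₂ = √(μ/r₂) = 10.5963 km/s.
Transfer-orbit speed at r₂: v_a = √[μ(2/r₂ − 1/a_t)] = 6.19747 km/s.
Second burn Δv₂ = |v₂ − v_a| = 4.399 km/s.
Total Δv = Δv₁ + Δv₂ = 11.11 km/s.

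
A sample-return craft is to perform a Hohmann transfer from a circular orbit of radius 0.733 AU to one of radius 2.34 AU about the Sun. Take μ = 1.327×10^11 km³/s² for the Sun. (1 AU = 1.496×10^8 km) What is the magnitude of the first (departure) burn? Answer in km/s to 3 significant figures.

In km: r₁ = 0.733 × 1.496×10^8 = 1.096568×10^8 km; r₂ = 2.34 × 1.496×10^8 = 3.50064×10^8 km.
Semi-major axis of the transfer orbit: a_t = (1.096568×10^8 + 3.50064×10^8)/2 = 2.298604×10^8 km.
Circular speed at r = 1.096568×10^8 km: v_c = √(μ/r) = 34.787 km/s.
Transfer-orbit speed at the same r (vis-viva, a = a_t): v_t = √[μ(2/r − 1/a_t)] = 42.930 km/s.
Δv₁ = |v_t − v_c| = |42.930 − 34.787| = 8.143 km/s.

Δv₁ = 8.14 km/s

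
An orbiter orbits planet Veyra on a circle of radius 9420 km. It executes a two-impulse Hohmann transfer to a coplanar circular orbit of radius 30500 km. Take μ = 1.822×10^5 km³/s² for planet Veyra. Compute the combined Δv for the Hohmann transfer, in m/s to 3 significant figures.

Transfer-ellipse semi-major axis a_t = (r₁ + r₂)/2 = (9420 + 30500)/2 = 19960 km.
Circular speed at r₁: v₁ = √(μ/r₁) = √(1.822×10^5/9420) = 4.3979 km/s.
On the transfer ellipse at r₁, v² = μ(2/r − 1/a) gives v_p = √[μ(2/r₁ − 1/a_t)] = 5.4365 km/s.
First burn Δv₁ = |v_p − v₁| = 1.039 km/s.
At r₂, v₂ = √(μ/r₂) = 2.44413 km/s.
Transfer-orbit speed at r₂: v_a = √[μ(2/r₂ − 1/a_t)] = 1.67907 km/s.
Second burn Δv₂ = |v₂ − v_a| = 0.7651 km/s.
Δv = Δv₁ + Δv₂ = 1.039 + 0.7651 = 1.804 km/s.

Δv = 1800 m/s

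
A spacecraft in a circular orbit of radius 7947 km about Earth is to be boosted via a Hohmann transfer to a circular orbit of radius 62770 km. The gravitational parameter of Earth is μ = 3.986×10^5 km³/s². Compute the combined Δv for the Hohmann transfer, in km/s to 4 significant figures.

Δv = 3.679 km/s

Semi-major axis of the transfer orbit: a_t = (7947 + 62770)/2 = 35358.5 km.
Circular speed at r₁: v₁ = √(μ/r₁) = √(3.986×10^5/7947) = 7.082 km/s.
Transfer-orbit speed at r₁ (vis-viva equation): v_p = √[μ(2/r₁ − 1/a_t)] = 9.436 km/s.
First burn Δv₁ = |v_p − v₁| = 2.354 km/s.
At r₂, v₂ = √(μ/r₂) = 2.520 km/s.
Transfer-orbit speed at r₂: v_a = √[μ(2/r₂ − 1/a_t)] = 1.195 km/s.
Second burn Δv₂ = |v₂ − v_a| = 1.325 km/s.
Total Δv = Δv₁ + Δv₂ = 3.679 km/s.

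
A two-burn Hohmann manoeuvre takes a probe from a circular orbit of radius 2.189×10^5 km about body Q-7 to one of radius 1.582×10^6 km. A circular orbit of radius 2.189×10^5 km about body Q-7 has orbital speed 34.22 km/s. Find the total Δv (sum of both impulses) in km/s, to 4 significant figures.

From the circular-orbit relation v² = μ/r at r = 2.189×10^5 km: μ = v²r = (34.22)² × 2.189×10^5 = 2.56334×10^8 km³/s².
Semi-major axis of the transfer orbit: a_t = (2.189×10^5 + 1.582×10^6)/2 = 9.0045×10^5 km.
Circular speed at r₁: v₁ = √(μ/r₁) = √(2.56334×10^8/2.189×10^5) = 34.22 km/s.
On the transfer ellipse at r₁, v² = μ(2/r − 1/a) gives v_p = √[μ(2/r₁ − 1/a_t)] = 45.36 km/s.
First burn Δv₁ = |v_p − v₁| = 11.14 km/s.
Circular speed at r₂: v₂ = √(μ/r₂) = 12.729 km/s.
Transfer-orbit speed at r₂: v_a = √[μ(2/r₂ − 1/a_t)] = 6.2761 km/s.
Second burn Δv₂ = |v₂ − v_a| = 6.453 km/s.
Total Δv = Δv₁ + Δv₂ = 17.59 km/s.

Δv = 17.59 km/s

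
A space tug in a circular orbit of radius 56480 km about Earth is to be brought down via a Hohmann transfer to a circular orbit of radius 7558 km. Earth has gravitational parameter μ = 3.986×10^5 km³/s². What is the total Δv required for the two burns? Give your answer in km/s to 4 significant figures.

Semi-major axis of the transfer orbit: a_t = (56480 + 7558)/2 = 32019 km.
Circular speed at r₁: v₁ = √(μ/r₁) = √(3.986×10^5/56480) = 2.657 km/s.
On the transfer ellipse at r₁, v² = μ(2/r − 1/a) gives v_a = √[μ(2/r₁ − 1/a_t)] = 1.291 km/s.
First burn Δv₁ = |v_a − v₁| = 1.366 km/s.
Circular speed at r₂: v₂ = √(μ/r₂) = 7.262 km/s.
Transfer-orbit speed at r₂: v_p = √[μ(2/r₂ − 1/a_t)] = 9.645 km/s.
Second burn Δv₂ = |v₂ − v_p| = 2.383 km/s.
Total Δv = Δv₁ + Δv₂ = 3.749 km/s.

Δv = 3.749 km/s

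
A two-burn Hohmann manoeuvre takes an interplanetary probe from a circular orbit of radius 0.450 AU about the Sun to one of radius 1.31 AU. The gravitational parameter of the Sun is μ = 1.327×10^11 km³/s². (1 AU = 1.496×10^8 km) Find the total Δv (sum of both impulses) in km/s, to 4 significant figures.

In km: r₁ = 0.450 × 1.496×10^8 = 6.732×10^7 km; r₂ = 1.31 × 1.496×10^8 = 1.95976×10^8 km.
Transfer-ellipse semi-major axis a_t = (r₁ + r₂)/2 = (6.732×10^7 + 1.95976×10^8)/2 = 1.31648×10^8 km.
At r₁ the circular-orbit speed is v₁ = √(μ/r₁) = 44.398 km/s.
On the transfer ellipse at r₁, vis-viva equation gives v_p = √[μ(2/r₁ − 1/a_t)] = 54.170 km/s.
First burn Δv₁ = |v_p − v₁| = 9.772 km/s.
At r₂, v₂ = √(μ/r₂) = 26.022 km/s.
Transfer-orbit speed at r₂: v_a = √[μ(2/r₂ − 1/a_t)] = 18.608 km/s.
Second burn Δv₂ = |v₂ − v_a| = 7.414 km/s.
Total Δv = Δv₁ + Δv₂ = 17.19 km/s.

Δv = 17.19 km/s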